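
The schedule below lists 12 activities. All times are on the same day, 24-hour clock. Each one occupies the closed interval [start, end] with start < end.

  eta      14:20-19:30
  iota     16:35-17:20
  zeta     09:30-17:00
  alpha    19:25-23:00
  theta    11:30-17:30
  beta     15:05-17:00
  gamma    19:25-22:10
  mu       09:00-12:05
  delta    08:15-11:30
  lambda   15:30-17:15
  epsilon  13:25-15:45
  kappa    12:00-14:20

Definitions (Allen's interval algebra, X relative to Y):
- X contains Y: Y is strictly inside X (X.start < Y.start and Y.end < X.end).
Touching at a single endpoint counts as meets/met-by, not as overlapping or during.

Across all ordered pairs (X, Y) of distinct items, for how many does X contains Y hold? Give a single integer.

10

Checking all 132 ordered pairs for relation 'contains'; matching pairs in alphabetical order:
(eta, beta): eta contains beta ✓
(eta, iota): eta contains iota ✓
(eta, lambda): eta contains lambda ✓
(theta, beta): theta contains beta ✓
(theta, epsilon): theta contains epsilon ✓
(theta, iota): theta contains iota ✓
(theta, kappa): theta contains kappa ✓
(theta, lambda): theta contains lambda ✓
(zeta, epsilon): zeta contains epsilon ✓
(zeta, kappa): zeta contains kappa ✓
Count: 10.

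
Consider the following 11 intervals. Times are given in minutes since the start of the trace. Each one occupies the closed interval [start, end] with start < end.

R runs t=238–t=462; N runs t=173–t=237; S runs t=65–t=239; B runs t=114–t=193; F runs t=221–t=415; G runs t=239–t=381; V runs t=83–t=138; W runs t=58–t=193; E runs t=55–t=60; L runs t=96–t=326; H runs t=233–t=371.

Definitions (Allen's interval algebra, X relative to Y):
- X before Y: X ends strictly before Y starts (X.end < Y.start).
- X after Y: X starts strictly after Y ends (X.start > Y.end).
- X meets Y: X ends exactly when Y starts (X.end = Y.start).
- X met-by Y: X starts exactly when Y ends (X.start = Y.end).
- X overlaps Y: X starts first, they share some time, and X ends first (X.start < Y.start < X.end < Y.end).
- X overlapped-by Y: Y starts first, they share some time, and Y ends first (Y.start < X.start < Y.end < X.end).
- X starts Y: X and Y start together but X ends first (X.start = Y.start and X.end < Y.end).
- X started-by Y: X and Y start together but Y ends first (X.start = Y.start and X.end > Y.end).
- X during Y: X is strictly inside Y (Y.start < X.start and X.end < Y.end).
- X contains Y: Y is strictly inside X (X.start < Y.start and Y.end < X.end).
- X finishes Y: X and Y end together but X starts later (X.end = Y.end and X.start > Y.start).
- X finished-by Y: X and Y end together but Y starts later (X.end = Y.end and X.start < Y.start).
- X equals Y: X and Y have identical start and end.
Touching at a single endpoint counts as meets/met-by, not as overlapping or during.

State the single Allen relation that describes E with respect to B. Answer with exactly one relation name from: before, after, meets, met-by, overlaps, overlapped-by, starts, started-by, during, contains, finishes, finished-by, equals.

E = [t=55, t=60]; B = [t=114, t=193].
Compare endpoints: E.start < B.start, E.start < B.end, E.end < B.start, E.end < B.end.
That pattern is 'before'.

before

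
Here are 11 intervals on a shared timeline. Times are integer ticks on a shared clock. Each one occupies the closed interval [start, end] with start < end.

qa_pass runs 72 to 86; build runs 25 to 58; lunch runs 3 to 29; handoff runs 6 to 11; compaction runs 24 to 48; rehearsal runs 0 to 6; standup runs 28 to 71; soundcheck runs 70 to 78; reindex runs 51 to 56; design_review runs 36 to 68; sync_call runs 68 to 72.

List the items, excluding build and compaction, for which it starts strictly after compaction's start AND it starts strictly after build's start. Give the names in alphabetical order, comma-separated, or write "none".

design_review, qa_pass, reindex, soundcheck, standup, sync_call

Conditions: its start is strictly after compaction's start (X.start > 24) AND its start is strictly after build's start (X.start > 25).
design_review: start 36 > 24? ✓; start 36 > 25? ✓ → yes.
handoff: start 6 > 24? ✗; start 6 > 25? ✗ → no.
lunch: start 3 > 24? ✗; start 3 > 25? ✗ → no.
qa_pass: start 72 > 24? ✓; start 72 > 25? ✓ → yes.
rehearsal: start 0 > 24? ✗; start 0 > 25? ✗ → no.
reindex: start 51 > 24? ✓; start 51 > 25? ✓ → yes.
soundcheck: start 70 > 24? ✓; start 70 > 25? ✓ → yes.
standup: start 28 > 24? ✓; start 28 > 25? ✓ → yes.
sync_call: start 68 > 24? ✓; start 68 > 25? ✓ → yes.
Result: design_review, qa_pass, reindex, soundcheck, standup, sync_call.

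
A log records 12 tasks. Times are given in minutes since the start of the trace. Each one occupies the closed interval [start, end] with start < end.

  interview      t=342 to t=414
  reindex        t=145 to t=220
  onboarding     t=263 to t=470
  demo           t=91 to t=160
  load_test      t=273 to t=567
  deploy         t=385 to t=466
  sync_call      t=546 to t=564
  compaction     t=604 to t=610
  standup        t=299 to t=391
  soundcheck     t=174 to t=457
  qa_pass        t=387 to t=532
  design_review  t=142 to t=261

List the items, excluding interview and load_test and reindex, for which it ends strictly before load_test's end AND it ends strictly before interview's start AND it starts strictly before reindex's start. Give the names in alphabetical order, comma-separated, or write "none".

demo, design_review

Conditions: its end is strictly before load_test's end (X.end < t=567) AND its end is strictly before interview's start (X.end < t=342) AND its start is strictly before reindex's start (X.start < t=145).
compaction: end t=610 < t=567? ✗; end t=610 < t=342? ✗; start t=604 < t=145? ✗ → no.
demo: end t=160 < t=567? ✓; end t=160 < t=342? ✓; start t=91 < t=145? ✓ → yes.
deploy: end t=466 < t=567? ✓; end t=466 < t=342? ✗; start t=385 < t=145? ✗ → no.
design_review: end t=261 < t=567? ✓; end t=261 < t=342? ✓; start t=142 < t=145? ✓ → yes.
onboarding: end t=470 < t=567? ✓; end t=470 < t=342? ✗; start t=263 < t=145? ✗ → no.
qa_pass: end t=532 < t=567? ✓; end t=532 < t=342? ✗; start t=387 < t=145? ✗ → no.
soundcheck: end t=457 < t=567? ✓; end t=457 < t=342? ✗; start t=174 < t=145? ✗ → no.
standup: end t=391 < t=567? ✓; end t=391 < t=342? ✗; start t=299 < t=145? ✗ → no.
sync_call: end t=564 < t=567? ✓; end t=564 < t=342? ✗; start t=546 < t=145? ✗ → no.
Result: demo, design_review.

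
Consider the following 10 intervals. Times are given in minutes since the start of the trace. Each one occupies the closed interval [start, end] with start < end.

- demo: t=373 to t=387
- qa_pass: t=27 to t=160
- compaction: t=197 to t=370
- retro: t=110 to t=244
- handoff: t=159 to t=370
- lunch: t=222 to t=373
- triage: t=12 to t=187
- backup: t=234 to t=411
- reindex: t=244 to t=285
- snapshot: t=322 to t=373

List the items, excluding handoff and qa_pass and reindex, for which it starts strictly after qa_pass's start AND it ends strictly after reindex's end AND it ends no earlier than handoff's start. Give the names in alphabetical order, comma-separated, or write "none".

Conditions: its start is strictly after qa_pass's start (X.start > t=27) AND its end is strictly after reindex's end (X.end > t=285) AND its end is no earlier than handoff's start (X.end >= t=159).
backup: start t=234 > t=27? ✓; end t=411 > t=285? ✓; end t=411 >= t=159? ✓ → yes.
compaction: start t=197 > t=27? ✓; end t=370 > t=285? ✓; end t=370 >= t=159? ✓ → yes.
demo: start t=373 > t=27? ✓; end t=387 > t=285? ✓; end t=387 >= t=159? ✓ → yes.
lunch: start t=222 > t=27? ✓; end t=373 > t=285? ✓; end t=373 >= t=159? ✓ → yes.
retro: start t=110 > t=27? ✓; end t=244 > t=285? ✗; end t=244 >= t=159? ✓ → no.
snapshot: start t=322 > t=27? ✓; end t=373 > t=285? ✓; end t=373 >= t=159? ✓ → yes.
triage: start t=12 > t=27? ✗; end t=187 > t=285? ✗; end t=187 >= t=159? ✓ → no.
Result: backup, compaction, demo, lunch, snapshot.

backup, compaction, demo, lunch, snapshot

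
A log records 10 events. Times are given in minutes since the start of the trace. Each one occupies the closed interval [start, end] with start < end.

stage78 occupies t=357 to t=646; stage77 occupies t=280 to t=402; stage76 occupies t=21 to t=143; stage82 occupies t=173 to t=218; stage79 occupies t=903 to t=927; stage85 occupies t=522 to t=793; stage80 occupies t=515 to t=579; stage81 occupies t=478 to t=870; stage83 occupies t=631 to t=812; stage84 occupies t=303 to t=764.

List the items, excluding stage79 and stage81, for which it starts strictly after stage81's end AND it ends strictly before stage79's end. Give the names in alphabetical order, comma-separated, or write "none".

none

Conditions: its start is strictly after stage81's end (X.start > t=870) AND its end is strictly before stage79's end (X.end < t=927).
stage76: start t=21 > t=870? ✗; end t=143 < t=927? ✓ → no.
stage77: start t=280 > t=870? ✗; end t=402 < t=927? ✓ → no.
stage78: start t=357 > t=870? ✗; end t=646 < t=927? ✓ → no.
stage80: start t=515 > t=870? ✗; end t=579 < t=927? ✓ → no.
stage82: start t=173 > t=870? ✗; end t=218 < t=927? ✓ → no.
stage83: start t=631 > t=870? ✗; end t=812 < t=927? ✓ → no.
stage84: start t=303 > t=870? ✗; end t=764 < t=927? ✓ → no.
stage85: start t=522 > t=870? ✗; end t=793 < t=927? ✓ → no.
Result: none.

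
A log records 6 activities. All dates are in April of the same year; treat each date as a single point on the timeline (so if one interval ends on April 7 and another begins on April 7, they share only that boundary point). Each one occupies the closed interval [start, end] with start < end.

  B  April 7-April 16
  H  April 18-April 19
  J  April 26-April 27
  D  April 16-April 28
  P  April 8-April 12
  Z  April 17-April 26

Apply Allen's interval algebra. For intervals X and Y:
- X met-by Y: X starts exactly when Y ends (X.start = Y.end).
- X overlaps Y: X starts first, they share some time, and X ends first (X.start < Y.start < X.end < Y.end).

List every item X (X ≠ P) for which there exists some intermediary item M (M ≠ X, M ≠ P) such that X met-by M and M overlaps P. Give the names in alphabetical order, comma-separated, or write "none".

Target P = [April 8, April 12].
Intermediaries M with M overlaps P: none.
Union: none.

none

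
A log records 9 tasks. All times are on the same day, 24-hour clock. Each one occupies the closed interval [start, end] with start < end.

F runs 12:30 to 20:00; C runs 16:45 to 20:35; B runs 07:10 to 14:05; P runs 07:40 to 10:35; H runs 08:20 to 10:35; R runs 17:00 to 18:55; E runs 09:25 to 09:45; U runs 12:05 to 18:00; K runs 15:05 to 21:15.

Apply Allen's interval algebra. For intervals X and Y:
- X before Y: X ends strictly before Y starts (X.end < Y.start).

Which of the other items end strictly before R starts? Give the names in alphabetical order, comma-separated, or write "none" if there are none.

Target R = [17:00, 18:55].
B [07:10, 14:05] → before → yes.
C [16:45, 20:35] → contains → no.
E [09:25, 09:45] → before → yes.
F [12:30, 20:00] → contains → no.
H [08:20, 10:35] → before → yes.
K [15:05, 21:15] → contains → no.
P [07:40, 10:35] → before → yes.
U [12:05, 18:00] → overlaps → no.
Result: B, E, H, P.

B, E, H, P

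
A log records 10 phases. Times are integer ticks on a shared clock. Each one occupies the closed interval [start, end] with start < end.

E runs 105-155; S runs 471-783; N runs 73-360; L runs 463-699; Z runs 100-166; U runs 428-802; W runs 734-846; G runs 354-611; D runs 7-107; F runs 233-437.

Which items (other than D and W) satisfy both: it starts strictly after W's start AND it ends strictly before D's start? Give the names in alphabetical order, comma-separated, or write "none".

Conditions: its start is strictly after W's start (X.start > 734) AND its end is strictly before D's start (X.end < 7).
E: start 105 > 734? ✗; end 155 < 7? ✗ → no.
F: start 233 > 734? ✗; end 437 < 7? ✗ → no.
G: start 354 > 734? ✗; end 611 < 7? ✗ → no.
L: start 463 > 734? ✗; end 699 < 7? ✗ → no.
N: start 73 > 734? ✗; end 360 < 7? ✗ → no.
S: start 471 > 734? ✗; end 783 < 7? ✗ → no.
U: start 428 > 734? ✗; end 802 < 7? ✗ → no.
Z: start 100 > 734? ✗; end 166 < 7? ✗ → no.
Result: none.

none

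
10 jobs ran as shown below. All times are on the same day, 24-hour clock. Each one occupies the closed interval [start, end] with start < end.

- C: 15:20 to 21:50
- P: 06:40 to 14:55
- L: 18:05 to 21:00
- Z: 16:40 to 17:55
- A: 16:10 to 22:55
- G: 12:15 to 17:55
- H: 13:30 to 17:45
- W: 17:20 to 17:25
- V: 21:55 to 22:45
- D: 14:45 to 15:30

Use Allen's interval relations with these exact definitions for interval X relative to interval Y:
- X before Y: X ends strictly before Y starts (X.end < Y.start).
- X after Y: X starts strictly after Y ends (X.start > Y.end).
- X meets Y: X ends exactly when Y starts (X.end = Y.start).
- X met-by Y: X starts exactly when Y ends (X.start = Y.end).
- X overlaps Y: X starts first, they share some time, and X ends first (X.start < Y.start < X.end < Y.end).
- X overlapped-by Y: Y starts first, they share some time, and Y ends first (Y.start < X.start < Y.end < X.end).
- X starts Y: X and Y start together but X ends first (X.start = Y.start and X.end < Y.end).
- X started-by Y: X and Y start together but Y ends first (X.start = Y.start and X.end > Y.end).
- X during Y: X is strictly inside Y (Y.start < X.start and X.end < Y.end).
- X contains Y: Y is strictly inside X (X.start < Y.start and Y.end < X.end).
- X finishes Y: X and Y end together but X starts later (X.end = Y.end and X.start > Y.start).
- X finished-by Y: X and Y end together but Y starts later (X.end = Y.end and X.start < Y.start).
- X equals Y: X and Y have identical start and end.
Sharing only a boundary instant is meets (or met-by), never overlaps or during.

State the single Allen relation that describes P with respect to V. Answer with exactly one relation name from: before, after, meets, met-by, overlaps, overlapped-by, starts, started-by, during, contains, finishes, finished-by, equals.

P = [06:40, 14:55]; V = [21:55, 22:45].
Compare endpoints: P.start < V.start, P.start < V.end, P.end < V.start, P.end < V.end.
That pattern is 'before'.

before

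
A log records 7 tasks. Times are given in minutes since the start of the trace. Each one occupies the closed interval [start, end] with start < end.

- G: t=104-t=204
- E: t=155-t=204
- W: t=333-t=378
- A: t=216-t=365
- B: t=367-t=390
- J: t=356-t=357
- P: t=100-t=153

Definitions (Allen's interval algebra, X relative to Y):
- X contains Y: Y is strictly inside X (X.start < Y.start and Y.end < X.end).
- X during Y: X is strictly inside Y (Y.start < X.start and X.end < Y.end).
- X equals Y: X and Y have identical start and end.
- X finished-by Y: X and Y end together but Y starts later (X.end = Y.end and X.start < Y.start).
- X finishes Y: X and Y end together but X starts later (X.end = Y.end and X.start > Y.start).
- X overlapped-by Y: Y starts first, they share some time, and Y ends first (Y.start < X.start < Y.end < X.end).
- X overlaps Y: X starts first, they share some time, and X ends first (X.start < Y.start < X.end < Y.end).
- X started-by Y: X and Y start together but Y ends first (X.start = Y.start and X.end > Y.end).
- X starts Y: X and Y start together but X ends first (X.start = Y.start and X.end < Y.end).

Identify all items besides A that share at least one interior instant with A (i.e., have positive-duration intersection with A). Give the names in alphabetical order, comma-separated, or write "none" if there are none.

J, W

Target A = [t=216, t=365].
B [t=367, t=390] → after → no.
E [t=155, t=204] → before → no.
G [t=104, t=204] → before → no.
J [t=356, t=357] → during → yes.
P [t=100, t=153] → before → no.
W [t=333, t=378] → overlapped-by → yes.
Result: J, W.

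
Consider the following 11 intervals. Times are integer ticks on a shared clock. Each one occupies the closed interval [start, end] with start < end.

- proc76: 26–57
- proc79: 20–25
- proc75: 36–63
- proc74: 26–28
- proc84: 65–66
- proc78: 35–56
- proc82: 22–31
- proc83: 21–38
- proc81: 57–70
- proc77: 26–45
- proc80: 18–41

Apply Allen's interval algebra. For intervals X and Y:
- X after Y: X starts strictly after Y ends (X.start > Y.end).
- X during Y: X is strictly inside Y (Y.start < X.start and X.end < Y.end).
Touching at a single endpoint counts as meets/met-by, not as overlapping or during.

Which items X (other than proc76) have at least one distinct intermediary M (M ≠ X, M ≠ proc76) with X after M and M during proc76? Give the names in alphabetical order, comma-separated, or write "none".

proc81, proc84

Target proc76 = [26, 57].
Intermediaries M with M during proc76: proc78.
Via proc78 — items with X after proc78: proc81, proc84.
Union: proc81, proc84.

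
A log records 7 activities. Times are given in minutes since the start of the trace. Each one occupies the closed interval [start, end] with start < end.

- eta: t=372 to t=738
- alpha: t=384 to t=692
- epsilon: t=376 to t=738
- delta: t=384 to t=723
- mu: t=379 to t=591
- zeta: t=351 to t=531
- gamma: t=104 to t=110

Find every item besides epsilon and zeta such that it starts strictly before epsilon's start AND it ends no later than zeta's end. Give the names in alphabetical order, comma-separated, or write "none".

gamma

Conditions: its start is strictly before epsilon's start (X.start < t=376) AND its end is no later than zeta's end (X.end <= t=531).
alpha: start t=384 < t=376? ✗; end t=692 <= t=531? ✗ → no.
delta: start t=384 < t=376? ✗; end t=723 <= t=531? ✗ → no.
eta: start t=372 < t=376? ✓; end t=738 <= t=531? ✗ → no.
gamma: start t=104 < t=376? ✓; end t=110 <= t=531? ✓ → yes.
mu: start t=379 < t=376? ✗; end t=591 <= t=531? ✗ → no.
Result: gamma.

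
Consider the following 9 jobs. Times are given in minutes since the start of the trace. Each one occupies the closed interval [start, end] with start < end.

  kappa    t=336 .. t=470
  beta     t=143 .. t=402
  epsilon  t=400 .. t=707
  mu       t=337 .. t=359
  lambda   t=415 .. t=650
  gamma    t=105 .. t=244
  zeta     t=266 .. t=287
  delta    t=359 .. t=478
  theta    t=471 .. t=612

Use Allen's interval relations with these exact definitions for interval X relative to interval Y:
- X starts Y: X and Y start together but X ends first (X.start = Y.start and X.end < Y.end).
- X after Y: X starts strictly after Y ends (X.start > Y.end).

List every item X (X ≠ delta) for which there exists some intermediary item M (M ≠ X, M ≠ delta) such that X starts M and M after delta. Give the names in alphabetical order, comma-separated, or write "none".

none

Target delta = [t=359, t=478].
Intermediaries M with M after delta: none.
Union: none.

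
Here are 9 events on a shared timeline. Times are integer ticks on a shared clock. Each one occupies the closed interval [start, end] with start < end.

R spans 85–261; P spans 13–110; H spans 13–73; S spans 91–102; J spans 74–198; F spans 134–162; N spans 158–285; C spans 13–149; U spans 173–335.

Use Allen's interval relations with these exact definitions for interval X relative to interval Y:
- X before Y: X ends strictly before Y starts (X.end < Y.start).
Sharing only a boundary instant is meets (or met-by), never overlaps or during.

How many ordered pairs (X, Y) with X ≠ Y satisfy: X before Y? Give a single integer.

15

Checking all 72 ordered pairs for relation 'before'; matching pairs in alphabetical order:
(C, N): C before N ✓
(C, U): C before U ✓
(F, U): F before U ✓
(H, F): H before F ✓
(H, J): H before J ✓
(H, N): H before N ✓
(H, R): H before R ✓
(H, S): H before S ✓
(H, U): H before U ✓
(P, F): P before F ✓
(P, N): P before N ✓
(P, U): P before U ✓
(S, F): S before F ✓
(S, N): S before N ✓
(S, U): S before U ✓
Count: 15.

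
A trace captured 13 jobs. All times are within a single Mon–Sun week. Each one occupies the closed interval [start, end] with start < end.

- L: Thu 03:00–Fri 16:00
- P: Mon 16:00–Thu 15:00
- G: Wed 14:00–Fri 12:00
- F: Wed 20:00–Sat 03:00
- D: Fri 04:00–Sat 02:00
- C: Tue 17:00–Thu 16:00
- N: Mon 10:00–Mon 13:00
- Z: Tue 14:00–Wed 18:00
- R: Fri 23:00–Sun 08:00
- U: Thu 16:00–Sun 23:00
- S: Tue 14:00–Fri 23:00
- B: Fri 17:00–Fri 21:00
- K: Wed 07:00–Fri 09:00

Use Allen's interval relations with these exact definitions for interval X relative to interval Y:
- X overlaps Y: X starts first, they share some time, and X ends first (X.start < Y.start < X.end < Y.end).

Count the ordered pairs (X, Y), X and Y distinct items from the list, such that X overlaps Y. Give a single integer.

Checking all 156 ordered pairs for relation 'overlaps'; matching pairs in alphabetical order:
(C, F): C overlaps F ✓
(C, G): C overlaps G ✓
(C, K): C overlaps K ✓
(C, L): C overlaps L ✓
(D, R): D overlaps R ✓
(F, R): F overlaps R ✓
(F, U): F overlaps U ✓
(G, D): G overlaps D ✓
(G, F): G overlaps F ✓
(G, L): G overlaps L ✓
(G, U): G overlaps U ✓
(K, D): K overlaps D ✓
(K, F): K overlaps F ✓
(K, G): K overlaps G ✓
(K, L): K overlaps L ✓
(K, U): K overlaps U ✓
(L, D): L overlaps D ✓
(L, U): L overlaps U ✓
(P, C): P overlaps C ✓
(P, F): P overlaps F ✓
(P, G): P overlaps G ✓
(P, K): P overlaps K ✓
(P, L): P overlaps L ✓
(P, S): P overlaps S ✓
... plus 6 further pairs not listed.
Count: 30.

30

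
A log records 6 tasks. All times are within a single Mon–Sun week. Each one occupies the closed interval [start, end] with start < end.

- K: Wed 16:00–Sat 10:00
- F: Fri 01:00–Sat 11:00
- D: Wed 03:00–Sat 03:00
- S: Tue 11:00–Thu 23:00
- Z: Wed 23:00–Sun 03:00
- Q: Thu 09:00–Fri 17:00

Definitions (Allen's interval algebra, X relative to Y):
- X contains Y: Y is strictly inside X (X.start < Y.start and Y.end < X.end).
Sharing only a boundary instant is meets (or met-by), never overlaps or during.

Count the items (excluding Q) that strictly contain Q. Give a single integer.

Target Q = [Thu 09:00, Fri 17:00].
D [Wed 03:00, Sat 03:00] → contains → counts.
F [Fri 01:00, Sat 11:00] → overlapped-by → no.
K [Wed 16:00, Sat 10:00] → contains → counts.
S [Tue 11:00, Thu 23:00] → overlaps → no.
Z [Wed 23:00, Sun 03:00] → contains → counts.
Total: 3.

3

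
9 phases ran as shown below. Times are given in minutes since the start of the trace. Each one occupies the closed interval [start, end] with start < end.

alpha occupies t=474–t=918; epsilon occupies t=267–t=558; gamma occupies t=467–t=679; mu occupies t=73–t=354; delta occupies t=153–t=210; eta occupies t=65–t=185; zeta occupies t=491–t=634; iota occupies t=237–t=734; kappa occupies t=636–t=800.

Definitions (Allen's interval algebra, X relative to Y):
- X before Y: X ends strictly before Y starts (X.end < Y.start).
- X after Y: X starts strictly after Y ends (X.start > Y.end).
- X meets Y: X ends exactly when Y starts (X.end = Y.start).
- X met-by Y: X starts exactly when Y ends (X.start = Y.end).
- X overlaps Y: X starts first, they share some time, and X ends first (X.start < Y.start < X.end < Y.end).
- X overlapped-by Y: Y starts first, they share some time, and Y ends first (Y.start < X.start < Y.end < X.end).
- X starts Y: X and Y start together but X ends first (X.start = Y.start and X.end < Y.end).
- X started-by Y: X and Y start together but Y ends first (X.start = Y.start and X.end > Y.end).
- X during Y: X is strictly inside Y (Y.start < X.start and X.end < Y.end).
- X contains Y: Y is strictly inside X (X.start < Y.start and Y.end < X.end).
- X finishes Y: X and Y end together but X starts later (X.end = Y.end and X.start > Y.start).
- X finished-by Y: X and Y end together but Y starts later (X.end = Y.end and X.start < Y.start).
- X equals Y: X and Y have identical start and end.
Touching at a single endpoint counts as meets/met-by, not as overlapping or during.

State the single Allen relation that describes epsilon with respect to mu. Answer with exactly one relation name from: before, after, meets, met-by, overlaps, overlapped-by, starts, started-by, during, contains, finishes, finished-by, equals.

overlapped-by

epsilon = [t=267, t=558]; mu = [t=73, t=354].
Compare endpoints: epsilon.start > mu.start, epsilon.start < mu.end, epsilon.end > mu.start, epsilon.end > mu.end.
That pattern is 'overlapped-by'.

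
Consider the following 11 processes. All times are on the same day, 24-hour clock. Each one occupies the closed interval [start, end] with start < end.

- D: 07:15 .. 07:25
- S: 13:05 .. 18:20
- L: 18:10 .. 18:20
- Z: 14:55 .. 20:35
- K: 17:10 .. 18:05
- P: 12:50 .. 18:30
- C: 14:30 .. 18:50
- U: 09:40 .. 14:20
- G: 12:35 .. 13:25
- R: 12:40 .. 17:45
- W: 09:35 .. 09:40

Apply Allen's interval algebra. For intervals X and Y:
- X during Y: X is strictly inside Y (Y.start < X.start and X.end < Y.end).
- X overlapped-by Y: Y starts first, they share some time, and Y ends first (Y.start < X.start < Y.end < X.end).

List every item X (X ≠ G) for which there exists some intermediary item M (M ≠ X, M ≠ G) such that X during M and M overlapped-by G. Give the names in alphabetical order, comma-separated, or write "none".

K, L, S

Target G = [12:35, 13:25].
Intermediaries M with M overlapped-by G: P, R, S.
Via P — items with X during P: K, L, S.
Via R — items with X during R: none.
Via S — items with X during S: K.
Union: K, L, S.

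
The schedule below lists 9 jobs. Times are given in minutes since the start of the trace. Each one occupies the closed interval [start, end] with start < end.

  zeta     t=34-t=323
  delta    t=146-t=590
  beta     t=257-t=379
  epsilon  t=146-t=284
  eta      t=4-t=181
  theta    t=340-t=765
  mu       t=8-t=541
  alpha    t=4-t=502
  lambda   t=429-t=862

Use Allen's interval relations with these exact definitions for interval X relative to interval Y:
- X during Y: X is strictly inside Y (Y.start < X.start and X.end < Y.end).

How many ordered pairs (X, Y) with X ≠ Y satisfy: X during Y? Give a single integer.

Checking all 72 ordered pairs for relation 'during'; matching pairs in alphabetical order:
(beta, alpha): beta during alpha ✓
(beta, delta): beta during delta ✓
(beta, mu): beta during mu ✓
(epsilon, alpha): epsilon during alpha ✓
(epsilon, mu): epsilon during mu ✓
(epsilon, zeta): epsilon during zeta ✓
(zeta, alpha): zeta during alpha ✓
(zeta, mu): zeta during mu ✓
Count: 8.

8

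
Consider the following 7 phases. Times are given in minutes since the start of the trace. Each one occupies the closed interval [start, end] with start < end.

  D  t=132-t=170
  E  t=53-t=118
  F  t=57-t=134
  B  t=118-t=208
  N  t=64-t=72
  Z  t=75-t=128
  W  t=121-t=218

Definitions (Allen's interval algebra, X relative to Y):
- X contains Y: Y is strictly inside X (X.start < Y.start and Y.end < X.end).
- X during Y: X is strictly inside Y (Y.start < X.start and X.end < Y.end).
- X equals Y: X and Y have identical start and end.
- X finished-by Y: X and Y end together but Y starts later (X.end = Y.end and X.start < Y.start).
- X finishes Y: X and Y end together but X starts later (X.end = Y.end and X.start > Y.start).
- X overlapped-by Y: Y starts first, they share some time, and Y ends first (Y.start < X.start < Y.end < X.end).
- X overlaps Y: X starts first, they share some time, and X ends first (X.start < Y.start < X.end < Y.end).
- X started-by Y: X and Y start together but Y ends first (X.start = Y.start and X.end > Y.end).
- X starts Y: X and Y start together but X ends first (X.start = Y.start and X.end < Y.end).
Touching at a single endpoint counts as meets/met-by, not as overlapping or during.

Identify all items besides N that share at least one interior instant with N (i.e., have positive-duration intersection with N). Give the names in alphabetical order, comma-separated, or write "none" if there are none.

Target N = [t=64, t=72].
B [t=118, t=208] → after → no.
D [t=132, t=170] → after → no.
E [t=53, t=118] → contains → yes.
F [t=57, t=134] → contains → yes.
W [t=121, t=218] → after → no.
Z [t=75, t=128] → after → no.
Result: E, F.

E, F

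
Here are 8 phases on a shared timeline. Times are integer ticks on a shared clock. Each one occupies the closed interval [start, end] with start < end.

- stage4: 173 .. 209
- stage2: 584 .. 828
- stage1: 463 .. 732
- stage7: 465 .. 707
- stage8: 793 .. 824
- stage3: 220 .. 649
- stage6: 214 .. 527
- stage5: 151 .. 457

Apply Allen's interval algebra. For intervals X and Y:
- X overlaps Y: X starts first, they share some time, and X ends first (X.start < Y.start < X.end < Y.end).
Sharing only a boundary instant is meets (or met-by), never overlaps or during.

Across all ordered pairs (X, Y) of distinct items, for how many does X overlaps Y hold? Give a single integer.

Checking all 56 ordered pairs for relation 'overlaps'; matching pairs in alphabetical order:
(stage1, stage2): stage1 overlaps stage2 ✓
(stage3, stage1): stage3 overlaps stage1 ✓
(stage3, stage2): stage3 overlaps stage2 ✓
(stage3, stage7): stage3 overlaps stage7 ✓
(stage5, stage3): stage5 overlaps stage3 ✓
(stage5, stage6): stage5 overlaps stage6 ✓
(stage6, stage1): stage6 overlaps stage1 ✓
(stage6, stage3): stage6 overlaps stage3 ✓
(stage6, stage7): stage6 overlaps stage7 ✓
(stage7, stage2): stage7 overlaps stage2 ✓
Count: 10.

10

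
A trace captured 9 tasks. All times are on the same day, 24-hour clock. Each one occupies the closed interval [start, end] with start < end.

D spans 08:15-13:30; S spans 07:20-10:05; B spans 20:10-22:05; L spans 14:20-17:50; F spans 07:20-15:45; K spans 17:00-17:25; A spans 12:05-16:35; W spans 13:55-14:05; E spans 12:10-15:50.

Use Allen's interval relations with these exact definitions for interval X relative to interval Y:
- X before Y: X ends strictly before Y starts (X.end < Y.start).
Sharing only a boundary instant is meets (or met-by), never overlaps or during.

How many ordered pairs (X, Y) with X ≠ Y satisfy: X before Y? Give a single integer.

Checking all 72 ordered pairs for relation 'before'; matching pairs in alphabetical order:
(A, B): A before B ✓
(A, K): A before K ✓
(D, B): D before B ✓
(D, K): D before K ✓
(D, L): D before L ✓
(D, W): D before W ✓
(E, B): E before B ✓
(E, K): E before K ✓
(F, B): F before B ✓
(F, K): F before K ✓
(K, B): K before B ✓
(L, B): L before B ✓
(S, A): S before A ✓
(S, B): S before B ✓
(S, E): S before E ✓
(S, K): S before K ✓
(S, L): S before L ✓
(S, W): S before W ✓
(W, B): W before B ✓
(W, K): W before K ✓
(W, L): W before L ✓
Count: 21.

21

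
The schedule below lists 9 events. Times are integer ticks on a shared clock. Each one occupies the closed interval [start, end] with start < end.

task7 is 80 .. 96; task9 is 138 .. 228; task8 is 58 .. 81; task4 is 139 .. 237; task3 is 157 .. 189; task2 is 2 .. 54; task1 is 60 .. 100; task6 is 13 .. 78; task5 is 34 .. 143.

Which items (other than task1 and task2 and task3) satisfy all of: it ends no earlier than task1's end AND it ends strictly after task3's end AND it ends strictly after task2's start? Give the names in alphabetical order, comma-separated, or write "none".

task4, task9

Conditions: its end is no earlier than task1's end (X.end >= 100) AND its end is strictly after task3's end (X.end > 189) AND its end is strictly after task2's start (X.end > 2).
task4: end 237 >= 100? ✓; end 237 > 189? ✓; end 237 > 2? ✓ → yes.
task5: end 143 >= 100? ✓; end 143 > 189? ✗; end 143 > 2? ✓ → no.
task6: end 78 >= 100? ✗; end 78 > 189? ✗; end 78 > 2? ✓ → no.
task7: end 96 >= 100? ✗; end 96 > 189? ✗; end 96 > 2? ✓ → no.
task8: end 81 >= 100? ✗; end 81 > 189? ✗; end 81 > 2? ✓ → no.
task9: end 228 >= 100? ✓; end 228 > 189? ✓; end 228 > 2? ✓ → yes.
Result: task4, task9.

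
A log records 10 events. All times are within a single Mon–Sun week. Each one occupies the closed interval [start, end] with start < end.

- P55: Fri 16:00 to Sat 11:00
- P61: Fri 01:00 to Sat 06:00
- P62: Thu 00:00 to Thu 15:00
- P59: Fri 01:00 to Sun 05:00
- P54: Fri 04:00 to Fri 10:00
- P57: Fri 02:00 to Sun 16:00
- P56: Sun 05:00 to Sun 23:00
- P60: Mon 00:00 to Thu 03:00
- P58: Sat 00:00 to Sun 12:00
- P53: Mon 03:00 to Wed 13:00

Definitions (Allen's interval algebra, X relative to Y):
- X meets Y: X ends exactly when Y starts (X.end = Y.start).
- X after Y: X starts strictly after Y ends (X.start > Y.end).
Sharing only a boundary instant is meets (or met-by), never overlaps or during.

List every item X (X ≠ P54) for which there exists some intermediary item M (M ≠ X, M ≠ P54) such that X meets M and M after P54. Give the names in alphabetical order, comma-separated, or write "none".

Target P54 = [Fri 04:00, Fri 10:00].
Intermediaries M with M after P54: P55, P56, P58.
Via P55 — items with X meets P55: none.
Via P56 — items with X meets P56: P59.
Via P58 — items with X meets P58: none.
Union: P59.

P59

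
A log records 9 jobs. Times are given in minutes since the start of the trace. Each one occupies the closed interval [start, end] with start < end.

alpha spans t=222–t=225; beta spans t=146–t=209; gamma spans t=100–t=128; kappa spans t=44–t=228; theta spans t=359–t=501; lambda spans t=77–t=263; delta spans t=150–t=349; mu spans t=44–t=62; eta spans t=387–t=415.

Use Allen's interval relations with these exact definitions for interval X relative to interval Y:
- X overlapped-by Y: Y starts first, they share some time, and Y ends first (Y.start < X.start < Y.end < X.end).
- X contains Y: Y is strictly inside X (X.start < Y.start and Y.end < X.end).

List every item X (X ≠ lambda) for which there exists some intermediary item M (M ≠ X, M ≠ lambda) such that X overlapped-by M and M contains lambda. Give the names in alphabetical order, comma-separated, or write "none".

Target lambda = [t=77, t=263].
Intermediaries M with M contains lambda: none.
Union: none.

none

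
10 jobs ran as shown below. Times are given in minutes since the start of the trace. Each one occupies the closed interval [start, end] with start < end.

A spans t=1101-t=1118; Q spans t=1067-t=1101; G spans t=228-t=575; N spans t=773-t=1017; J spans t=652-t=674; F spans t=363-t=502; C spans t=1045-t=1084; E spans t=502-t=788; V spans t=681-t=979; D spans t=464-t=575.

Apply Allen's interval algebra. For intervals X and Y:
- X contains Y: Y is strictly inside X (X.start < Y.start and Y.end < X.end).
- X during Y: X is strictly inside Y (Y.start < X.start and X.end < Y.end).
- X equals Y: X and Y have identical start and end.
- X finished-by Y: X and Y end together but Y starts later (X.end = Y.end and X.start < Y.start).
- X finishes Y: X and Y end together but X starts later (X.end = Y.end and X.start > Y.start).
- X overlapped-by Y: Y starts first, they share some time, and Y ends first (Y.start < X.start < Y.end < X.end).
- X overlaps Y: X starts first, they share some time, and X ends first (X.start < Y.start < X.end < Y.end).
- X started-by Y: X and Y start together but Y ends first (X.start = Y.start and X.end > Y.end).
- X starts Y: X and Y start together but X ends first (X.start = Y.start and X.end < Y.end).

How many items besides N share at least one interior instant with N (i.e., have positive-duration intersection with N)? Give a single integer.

2

Target N = [t=773, t=1017].
A [t=1101, t=1118] → after → no.
C [t=1045, t=1084] → after → no.
D [t=464, t=575] → before → no.
E [t=502, t=788] → overlaps → counts.
F [t=363, t=502] → before → no.
G [t=228, t=575] → before → no.
J [t=652, t=674] → before → no.
Q [t=1067, t=1101] → after → no.
V [t=681, t=979] → overlaps → counts.
Total: 2.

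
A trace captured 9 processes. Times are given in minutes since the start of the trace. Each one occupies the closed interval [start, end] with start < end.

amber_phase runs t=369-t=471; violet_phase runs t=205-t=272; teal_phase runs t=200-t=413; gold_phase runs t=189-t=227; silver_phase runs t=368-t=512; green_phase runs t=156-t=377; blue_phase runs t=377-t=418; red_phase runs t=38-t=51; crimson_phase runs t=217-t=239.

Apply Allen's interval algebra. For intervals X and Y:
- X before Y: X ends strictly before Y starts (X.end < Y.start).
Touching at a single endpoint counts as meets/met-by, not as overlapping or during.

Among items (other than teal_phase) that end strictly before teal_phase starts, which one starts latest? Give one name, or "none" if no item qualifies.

Target teal_phase = [t=200, t=413].
amber_phase [t=369, t=471] → overlapped-by → excluded.
blue_phase [t=377, t=418] → overlapped-by → excluded.
crimson_phase [t=217, t=239] → during → excluded.
gold_phase [t=189, t=227] → overlaps → excluded.
green_phase [t=156, t=377] → overlaps → excluded.
red_phase [t=38, t=51] → before → candidate.
silver_phase [t=368, t=512] → overlapped-by → excluded.
violet_phase [t=205, t=272] → during → excluded.
Among candidates, latest start is t=38 → red_phase.

red_phase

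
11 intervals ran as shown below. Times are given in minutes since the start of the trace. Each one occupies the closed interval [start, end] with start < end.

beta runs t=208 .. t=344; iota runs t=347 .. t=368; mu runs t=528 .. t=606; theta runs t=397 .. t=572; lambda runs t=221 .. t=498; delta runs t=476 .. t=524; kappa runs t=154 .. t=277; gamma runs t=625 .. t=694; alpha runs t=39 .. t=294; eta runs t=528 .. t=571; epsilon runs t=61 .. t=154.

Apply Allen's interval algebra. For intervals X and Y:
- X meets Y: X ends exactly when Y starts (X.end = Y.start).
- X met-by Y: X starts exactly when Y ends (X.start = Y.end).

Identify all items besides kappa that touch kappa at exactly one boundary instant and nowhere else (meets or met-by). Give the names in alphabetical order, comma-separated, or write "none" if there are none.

Target kappa = [t=154, t=277].
alpha [t=39, t=294] → contains → no.
beta [t=208, t=344] → overlapped-by → no.
delta [t=476, t=524] → after → no.
epsilon [t=61, t=154] → meets → yes.
eta [t=528, t=571] → after → no.
gamma [t=625, t=694] → after → no.
iota [t=347, t=368] → after → no.
lambda [t=221, t=498] → overlapped-by → no.
mu [t=528, t=606] → after → no.
theta [t=397, t=572] → after → no.
Result: epsilon.

epsilon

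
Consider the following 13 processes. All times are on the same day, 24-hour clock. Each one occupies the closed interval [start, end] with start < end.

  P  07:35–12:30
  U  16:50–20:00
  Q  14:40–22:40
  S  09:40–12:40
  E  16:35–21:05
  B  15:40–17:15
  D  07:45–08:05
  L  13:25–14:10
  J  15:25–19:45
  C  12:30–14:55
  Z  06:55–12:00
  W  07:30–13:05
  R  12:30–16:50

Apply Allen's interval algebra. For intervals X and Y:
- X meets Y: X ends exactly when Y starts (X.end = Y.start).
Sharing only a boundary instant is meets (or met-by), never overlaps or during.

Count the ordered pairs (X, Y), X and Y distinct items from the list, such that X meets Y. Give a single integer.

3

Checking all 156 ordered pairs for relation 'meets'; matching pairs in alphabetical order:
(P, C): P meets C ✓
(P, R): P meets R ✓
(R, U): R meets U ✓
Count: 3.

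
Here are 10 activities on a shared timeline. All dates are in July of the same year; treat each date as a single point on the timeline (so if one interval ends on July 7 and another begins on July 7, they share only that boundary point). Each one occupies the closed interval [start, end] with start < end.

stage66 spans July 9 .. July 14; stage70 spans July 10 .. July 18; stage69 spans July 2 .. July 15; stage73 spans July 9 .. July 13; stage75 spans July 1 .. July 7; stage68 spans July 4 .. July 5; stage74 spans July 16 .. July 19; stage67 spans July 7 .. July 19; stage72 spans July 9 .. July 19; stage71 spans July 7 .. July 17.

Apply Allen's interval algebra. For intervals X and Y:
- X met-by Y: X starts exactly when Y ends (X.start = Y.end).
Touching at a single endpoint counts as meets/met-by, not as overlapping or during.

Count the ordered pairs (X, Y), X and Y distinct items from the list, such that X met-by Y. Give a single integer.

2

Checking all 90 ordered pairs for relation 'met-by'; matching pairs in alphabetical order:
(stage67, stage75): stage67 met-by stage75 ✓
(stage71, stage75): stage71 met-by stage75 ✓
Count: 2.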